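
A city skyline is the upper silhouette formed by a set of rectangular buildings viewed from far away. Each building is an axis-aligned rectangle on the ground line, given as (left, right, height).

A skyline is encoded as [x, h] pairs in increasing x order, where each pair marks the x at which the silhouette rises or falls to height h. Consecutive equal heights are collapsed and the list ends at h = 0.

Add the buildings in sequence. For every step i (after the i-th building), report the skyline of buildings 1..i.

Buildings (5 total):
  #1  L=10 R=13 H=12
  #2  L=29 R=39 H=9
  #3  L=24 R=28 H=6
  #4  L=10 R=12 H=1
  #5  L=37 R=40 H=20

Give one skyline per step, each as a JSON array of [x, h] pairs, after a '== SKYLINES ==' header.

== SKYLINES ==
[[10,12],[13,0]]
[[10,12],[13,0],[29,9],[39,0]]
[[10,12],[13,0],[24,6],[28,0],[29,9],[39,0]]
[[10,12],[13,0],[24,6],[28,0],[29,9],[39,0]]
[[10,12],[13,0],[24,6],[28,0],[29,9],[37,20],[40,0]]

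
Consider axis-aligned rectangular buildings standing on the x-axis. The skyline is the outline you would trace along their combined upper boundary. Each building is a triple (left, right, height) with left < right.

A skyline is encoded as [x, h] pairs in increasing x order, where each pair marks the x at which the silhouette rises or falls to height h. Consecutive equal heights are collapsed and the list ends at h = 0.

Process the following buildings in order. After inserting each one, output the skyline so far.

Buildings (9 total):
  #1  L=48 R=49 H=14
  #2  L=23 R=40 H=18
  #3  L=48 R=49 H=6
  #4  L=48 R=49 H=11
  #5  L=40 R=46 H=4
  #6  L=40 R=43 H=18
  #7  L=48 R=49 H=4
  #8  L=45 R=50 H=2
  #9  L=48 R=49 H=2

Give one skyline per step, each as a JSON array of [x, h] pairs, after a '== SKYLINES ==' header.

== SKYLINES ==
[[48,14],[49,0]]
[[23,18],[40,0],[48,14],[49,0]]
[[23,18],[40,0],[48,14],[49,0]]
[[23,18],[40,0],[48,14],[49,0]]
[[23,18],[40,4],[46,0],[48,14],[49,0]]
[[23,18],[43,4],[46,0],[48,14],[49,0]]
[[23,18],[43,4],[46,0],[48,14],[49,0]]
[[23,18],[43,4],[46,2],[48,14],[49,2],[50,0]]
[[23,18],[43,4],[46,2],[48,14],[49,2],[50,0]]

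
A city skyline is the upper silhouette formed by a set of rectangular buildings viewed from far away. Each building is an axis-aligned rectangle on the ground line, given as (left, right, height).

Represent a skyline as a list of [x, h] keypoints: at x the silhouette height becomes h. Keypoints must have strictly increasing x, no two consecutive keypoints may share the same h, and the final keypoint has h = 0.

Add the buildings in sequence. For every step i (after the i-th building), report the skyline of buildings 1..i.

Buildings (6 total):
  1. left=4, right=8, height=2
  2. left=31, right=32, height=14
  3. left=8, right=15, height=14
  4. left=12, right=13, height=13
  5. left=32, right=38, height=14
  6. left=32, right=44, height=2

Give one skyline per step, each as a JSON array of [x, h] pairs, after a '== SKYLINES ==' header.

== SKYLINES ==
[[4,2],[8,0]]
[[4,2],[8,0],[31,14],[32,0]]
[[4,2],[8,14],[15,0],[31,14],[32,0]]
[[4,2],[8,14],[15,0],[31,14],[32,0]]
[[4,2],[8,14],[15,0],[31,14],[38,0]]
[[4,2],[8,14],[15,0],[31,14],[38,2],[44,0]]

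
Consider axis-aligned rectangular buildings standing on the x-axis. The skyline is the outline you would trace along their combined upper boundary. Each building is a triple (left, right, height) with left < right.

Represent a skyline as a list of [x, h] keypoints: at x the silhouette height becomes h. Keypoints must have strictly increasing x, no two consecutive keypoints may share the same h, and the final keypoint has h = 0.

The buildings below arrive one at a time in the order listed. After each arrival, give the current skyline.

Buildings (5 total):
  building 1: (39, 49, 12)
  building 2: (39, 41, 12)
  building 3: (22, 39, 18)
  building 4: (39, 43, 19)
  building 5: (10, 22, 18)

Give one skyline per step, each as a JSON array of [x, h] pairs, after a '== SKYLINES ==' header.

== SKYLINES ==
[[39,12],[49,0]]
[[39,12],[49,0]]
[[22,18],[39,12],[49,0]]
[[22,18],[39,19],[43,12],[49,0]]
[[10,18],[39,19],[43,12],[49,0]]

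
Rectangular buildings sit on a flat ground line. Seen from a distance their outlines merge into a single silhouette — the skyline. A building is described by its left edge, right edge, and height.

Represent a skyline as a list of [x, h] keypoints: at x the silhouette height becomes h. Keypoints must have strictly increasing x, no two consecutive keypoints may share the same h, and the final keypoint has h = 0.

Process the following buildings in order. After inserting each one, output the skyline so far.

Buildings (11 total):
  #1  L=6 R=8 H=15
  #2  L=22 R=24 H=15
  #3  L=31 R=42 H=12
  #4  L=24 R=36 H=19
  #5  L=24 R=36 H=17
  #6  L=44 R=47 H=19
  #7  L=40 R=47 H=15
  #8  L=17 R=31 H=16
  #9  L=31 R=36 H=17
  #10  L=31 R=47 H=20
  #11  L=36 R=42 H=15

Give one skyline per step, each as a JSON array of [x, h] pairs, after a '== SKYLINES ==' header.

== SKYLINES ==
[[6,15],[8,0]]
[[6,15],[8,0],[22,15],[24,0]]
[[6,15],[8,0],[22,15],[24,0],[31,12],[42,0]]
[[6,15],[8,0],[22,15],[24,19],[36,12],[42,0]]
[[6,15],[8,0],[22,15],[24,19],[36,12],[42,0]]
[[6,15],[8,0],[22,15],[24,19],[36,12],[42,0],[44,19],[47,0]]
[[6,15],[8,0],[22,15],[24,19],[36,12],[40,15],[44,19],[47,0]]
[[6,15],[8,0],[17,16],[24,19],[36,12],[40,15],[44,19],[47,0]]
[[6,15],[8,0],[17,16],[24,19],[36,12],[40,15],[44,19],[47,0]]
[[6,15],[8,0],[17,16],[24,19],[31,20],[47,0]]
[[6,15],[8,0],[17,16],[24,19],[31,20],[47,0]]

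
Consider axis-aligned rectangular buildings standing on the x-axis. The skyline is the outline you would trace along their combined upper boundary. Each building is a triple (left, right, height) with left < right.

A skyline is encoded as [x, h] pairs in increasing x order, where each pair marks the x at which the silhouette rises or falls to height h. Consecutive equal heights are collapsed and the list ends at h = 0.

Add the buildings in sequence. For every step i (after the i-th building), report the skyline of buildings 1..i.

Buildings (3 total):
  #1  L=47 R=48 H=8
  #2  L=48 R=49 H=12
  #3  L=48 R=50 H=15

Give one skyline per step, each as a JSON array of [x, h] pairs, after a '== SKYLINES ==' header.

== SKYLINES ==
[[47,8],[48,0]]
[[47,8],[48,12],[49,0]]
[[47,8],[48,15],[50,0]]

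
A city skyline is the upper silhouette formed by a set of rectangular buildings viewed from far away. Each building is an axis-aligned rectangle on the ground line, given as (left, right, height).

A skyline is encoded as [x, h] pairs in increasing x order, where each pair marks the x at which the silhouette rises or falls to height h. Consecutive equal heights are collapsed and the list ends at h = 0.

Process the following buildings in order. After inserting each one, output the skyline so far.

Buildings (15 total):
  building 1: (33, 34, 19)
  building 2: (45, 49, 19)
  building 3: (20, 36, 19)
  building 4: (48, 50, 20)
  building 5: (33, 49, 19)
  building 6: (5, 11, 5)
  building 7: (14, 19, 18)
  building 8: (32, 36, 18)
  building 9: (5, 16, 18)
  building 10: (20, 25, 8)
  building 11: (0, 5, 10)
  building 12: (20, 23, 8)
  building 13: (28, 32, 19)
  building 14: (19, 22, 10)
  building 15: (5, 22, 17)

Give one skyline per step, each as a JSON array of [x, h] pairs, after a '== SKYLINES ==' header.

== SKYLINES ==
[[33,19],[34,0]]
[[33,19],[34,0],[45,19],[49,0]]
[[20,19],[36,0],[45,19],[49,0]]
[[20,19],[36,0],[45,19],[48,20],[50,0]]
[[20,19],[48,20],[50,0]]
[[5,5],[11,0],[20,19],[48,20],[50,0]]
[[5,5],[11,0],[14,18],[19,0],[20,19],[48,20],[50,0]]
[[5,5],[11,0],[14,18],[19,0],[20,19],[48,20],[50,0]]
[[5,18],[19,0],[20,19],[48,20],[50,0]]
[[5,18],[19,0],[20,19],[48,20],[50,0]]
[[0,10],[5,18],[19,0],[20,19],[48,20],[50,0]]
[[0,10],[5,18],[19,0],[20,19],[48,20],[50,0]]
[[0,10],[5,18],[19,0],[20,19],[48,20],[50,0]]
[[0,10],[5,18],[19,10],[20,19],[48,20],[50,0]]
[[0,10],[5,18],[19,17],[20,19],[48,20],[50,0]]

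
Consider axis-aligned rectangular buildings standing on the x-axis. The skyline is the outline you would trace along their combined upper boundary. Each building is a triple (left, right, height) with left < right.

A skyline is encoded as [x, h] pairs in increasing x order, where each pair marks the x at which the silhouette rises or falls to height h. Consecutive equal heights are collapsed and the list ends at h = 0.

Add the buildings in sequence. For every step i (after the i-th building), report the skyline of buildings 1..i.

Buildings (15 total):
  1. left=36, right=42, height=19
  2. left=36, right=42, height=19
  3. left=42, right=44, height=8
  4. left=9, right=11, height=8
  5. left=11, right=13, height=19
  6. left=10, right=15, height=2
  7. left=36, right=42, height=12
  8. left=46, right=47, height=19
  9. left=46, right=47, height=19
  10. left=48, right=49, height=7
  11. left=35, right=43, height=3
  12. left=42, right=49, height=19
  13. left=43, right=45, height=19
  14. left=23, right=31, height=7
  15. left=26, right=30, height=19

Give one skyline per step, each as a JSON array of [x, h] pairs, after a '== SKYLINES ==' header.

== SKYLINES ==
[[36,19],[42,0]]
[[36,19],[42,0]]
[[36,19],[42,8],[44,0]]
[[9,8],[11,0],[36,19],[42,8],[44,0]]
[[9,8],[11,19],[13,0],[36,19],[42,8],[44,0]]
[[9,8],[11,19],[13,2],[15,0],[36,19],[42,8],[44,0]]
[[9,8],[11,19],[13,2],[15,0],[36,19],[42,8],[44,0]]
[[9,8],[11,19],[13,2],[15,0],[36,19],[42,8],[44,0],[46,19],[47,0]]
[[9,8],[11,19],[13,2],[15,0],[36,19],[42,8],[44,0],[46,19],[47,0]]
[[9,8],[11,19],[13,2],[15,0],[36,19],[42,8],[44,0],[46,19],[47,0],[48,7],[49,0]]
[[9,8],[11,19],[13,2],[15,0],[35,3],[36,19],[42,8],[44,0],[46,19],[47,0],[48,7],[49,0]]
[[9,8],[11,19],[13,2],[15,0],[35,3],[36,19],[49,0]]
[[9,8],[11,19],[13,2],[15,0],[35,3],[36,19],[49,0]]
[[9,8],[11,19],[13,2],[15,0],[23,7],[31,0],[35,3],[36,19],[49,0]]
[[9,8],[11,19],[13,2],[15,0],[23,7],[26,19],[30,7],[31,0],[35,3],[36,19],[49,0]]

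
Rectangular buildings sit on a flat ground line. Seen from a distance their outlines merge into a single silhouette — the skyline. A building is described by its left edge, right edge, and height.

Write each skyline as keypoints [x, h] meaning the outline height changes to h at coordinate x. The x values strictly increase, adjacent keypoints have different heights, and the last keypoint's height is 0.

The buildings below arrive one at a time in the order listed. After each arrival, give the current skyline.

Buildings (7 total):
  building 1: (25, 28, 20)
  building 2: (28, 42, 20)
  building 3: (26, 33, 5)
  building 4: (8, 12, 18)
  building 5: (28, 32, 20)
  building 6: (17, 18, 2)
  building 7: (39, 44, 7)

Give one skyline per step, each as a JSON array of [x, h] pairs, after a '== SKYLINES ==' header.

== SKYLINES ==
[[25,20],[28,0]]
[[25,20],[42,0]]
[[25,20],[42,0]]
[[8,18],[12,0],[25,20],[42,0]]
[[8,18],[12,0],[25,20],[42,0]]
[[8,18],[12,0],[17,2],[18,0],[25,20],[42,0]]
[[8,18],[12,0],[17,2],[18,0],[25,20],[42,7],[44,0]]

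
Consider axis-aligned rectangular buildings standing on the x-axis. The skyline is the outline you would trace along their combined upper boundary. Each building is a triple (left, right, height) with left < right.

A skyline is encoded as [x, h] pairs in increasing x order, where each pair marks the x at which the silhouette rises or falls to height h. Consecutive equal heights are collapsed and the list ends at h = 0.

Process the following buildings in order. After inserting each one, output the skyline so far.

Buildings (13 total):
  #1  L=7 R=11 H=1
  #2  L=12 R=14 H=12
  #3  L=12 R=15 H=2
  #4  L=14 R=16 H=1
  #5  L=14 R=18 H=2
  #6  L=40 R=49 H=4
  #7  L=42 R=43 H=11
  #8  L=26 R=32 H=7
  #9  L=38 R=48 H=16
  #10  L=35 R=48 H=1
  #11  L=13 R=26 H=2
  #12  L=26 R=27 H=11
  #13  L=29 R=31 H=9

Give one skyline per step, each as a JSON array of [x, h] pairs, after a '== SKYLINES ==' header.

== SKYLINES ==
[[7,1],[11,0]]
[[7,1],[11,0],[12,12],[14,0]]
[[7,1],[11,0],[12,12],[14,2],[15,0]]
[[7,1],[11,0],[12,12],[14,2],[15,1],[16,0]]
[[7,1],[11,0],[12,12],[14,2],[18,0]]
[[7,1],[11,0],[12,12],[14,2],[18,0],[40,4],[49,0]]
[[7,1],[11,0],[12,12],[14,2],[18,0],[40,4],[42,11],[43,4],[49,0]]
[[7,1],[11,0],[12,12],[14,2],[18,0],[26,7],[32,0],[40,4],[42,11],[43,4],[49,0]]
[[7,1],[11,0],[12,12],[14,2],[18,0],[26,7],[32,0],[38,16],[48,4],[49,0]]
[[7,1],[11,0],[12,12],[14,2],[18,0],[26,7],[32,0],[35,1],[38,16],[48,4],[49,0]]
[[7,1],[11,0],[12,12],[14,2],[26,7],[32,0],[35,1],[38,16],[48,4],[49,0]]
[[7,1],[11,0],[12,12],[14,2],[26,11],[27,7],[32,0],[35,1],[38,16],[48,4],[49,0]]
[[7,1],[11,0],[12,12],[14,2],[26,11],[27,7],[29,9],[31,7],[32,0],[35,1],[38,16],[48,4],[49,0]]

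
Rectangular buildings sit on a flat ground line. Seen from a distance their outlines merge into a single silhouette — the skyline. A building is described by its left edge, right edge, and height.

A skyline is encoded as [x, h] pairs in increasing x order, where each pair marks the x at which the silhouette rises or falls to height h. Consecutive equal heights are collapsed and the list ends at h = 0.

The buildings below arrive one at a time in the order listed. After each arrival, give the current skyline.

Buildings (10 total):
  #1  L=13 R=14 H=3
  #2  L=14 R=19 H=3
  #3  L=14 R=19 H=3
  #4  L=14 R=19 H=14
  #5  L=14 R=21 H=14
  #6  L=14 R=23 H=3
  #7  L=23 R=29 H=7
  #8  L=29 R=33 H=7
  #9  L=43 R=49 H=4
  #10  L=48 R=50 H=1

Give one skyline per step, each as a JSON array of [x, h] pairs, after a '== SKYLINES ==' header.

== SKYLINES ==
[[13,3],[14,0]]
[[13,3],[19,0]]
[[13,3],[19,0]]
[[13,3],[14,14],[19,0]]
[[13,3],[14,14],[21,0]]
[[13,3],[14,14],[21,3],[23,0]]
[[13,3],[14,14],[21,3],[23,7],[29,0]]
[[13,3],[14,14],[21,3],[23,7],[33,0]]
[[13,3],[14,14],[21,3],[23,7],[33,0],[43,4],[49,0]]
[[13,3],[14,14],[21,3],[23,7],[33,0],[43,4],[49,1],[50,0]]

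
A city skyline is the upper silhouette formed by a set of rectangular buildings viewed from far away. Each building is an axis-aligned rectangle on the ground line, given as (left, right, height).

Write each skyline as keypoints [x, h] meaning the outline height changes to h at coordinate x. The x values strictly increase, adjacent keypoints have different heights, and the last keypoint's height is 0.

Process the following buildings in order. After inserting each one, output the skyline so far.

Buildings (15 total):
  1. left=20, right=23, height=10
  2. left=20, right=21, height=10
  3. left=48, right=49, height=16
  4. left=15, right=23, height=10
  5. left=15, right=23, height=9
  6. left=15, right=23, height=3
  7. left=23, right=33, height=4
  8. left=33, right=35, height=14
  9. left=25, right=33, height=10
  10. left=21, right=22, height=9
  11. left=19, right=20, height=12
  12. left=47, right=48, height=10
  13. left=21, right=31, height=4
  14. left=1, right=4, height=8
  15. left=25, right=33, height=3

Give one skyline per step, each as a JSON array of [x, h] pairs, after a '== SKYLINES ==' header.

== SKYLINES ==
[[20,10],[23,0]]
[[20,10],[23,0]]
[[20,10],[23,0],[48,16],[49,0]]
[[15,10],[23,0],[48,16],[49,0]]
[[15,10],[23,0],[48,16],[49,0]]
[[15,10],[23,0],[48,16],[49,0]]
[[15,10],[23,4],[33,0],[48,16],[49,0]]
[[15,10],[23,4],[33,14],[35,0],[48,16],[49,0]]
[[15,10],[23,4],[25,10],[33,14],[35,0],[48,16],[49,0]]
[[15,10],[23,4],[25,10],[33,14],[35,0],[48,16],[49,0]]
[[15,10],[19,12],[20,10],[23,4],[25,10],[33,14],[35,0],[48,16],[49,0]]
[[15,10],[19,12],[20,10],[23,4],[25,10],[33,14],[35,0],[47,10],[48,16],[49,0]]
[[15,10],[19,12],[20,10],[23,4],[25,10],[33,14],[35,0],[47,10],[48,16],[49,0]]
[[1,8],[4,0],[15,10],[19,12],[20,10],[23,4],[25,10],[33,14],[35,0],[47,10],[48,16],[49,0]]
[[1,8],[4,0],[15,10],[19,12],[20,10],[23,4],[25,10],[33,14],[35,0],[47,10],[48,16],[49,0]]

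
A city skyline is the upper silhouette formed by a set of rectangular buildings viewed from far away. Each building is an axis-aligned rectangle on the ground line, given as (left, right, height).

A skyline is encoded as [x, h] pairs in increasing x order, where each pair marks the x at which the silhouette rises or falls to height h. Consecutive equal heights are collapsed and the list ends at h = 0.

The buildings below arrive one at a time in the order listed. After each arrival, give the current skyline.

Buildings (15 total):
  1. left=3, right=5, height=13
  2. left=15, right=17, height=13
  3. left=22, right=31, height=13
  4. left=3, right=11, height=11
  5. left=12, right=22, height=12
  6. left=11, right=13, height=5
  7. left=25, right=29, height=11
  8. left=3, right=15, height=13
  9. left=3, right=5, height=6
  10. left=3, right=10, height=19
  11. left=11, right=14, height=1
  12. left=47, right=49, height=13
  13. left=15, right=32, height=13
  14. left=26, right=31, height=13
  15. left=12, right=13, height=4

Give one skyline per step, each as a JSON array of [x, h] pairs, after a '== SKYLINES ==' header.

== SKYLINES ==
[[3,13],[5,0]]
[[3,13],[5,0],[15,13],[17,0]]
[[3,13],[5,0],[15,13],[17,0],[22,13],[31,0]]
[[3,13],[5,11],[11,0],[15,13],[17,0],[22,13],[31,0]]
[[3,13],[5,11],[11,0],[12,12],[15,13],[17,12],[22,13],[31,0]]
[[3,13],[5,11],[11,5],[12,12],[15,13],[17,12],[22,13],[31,0]]
[[3,13],[5,11],[11,5],[12,12],[15,13],[17,12],[22,13],[31,0]]
[[3,13],[17,12],[22,13],[31,0]]
[[3,13],[17,12],[22,13],[31,0]]
[[3,19],[10,13],[17,12],[22,13],[31,0]]
[[3,19],[10,13],[17,12],[22,13],[31,0]]
[[3,19],[10,13],[17,12],[22,13],[31,0],[47,13],[49,0]]
[[3,19],[10,13],[32,0],[47,13],[49,0]]
[[3,19],[10,13],[32,0],[47,13],[49,0]]
[[3,19],[10,13],[32,0],[47,13],[49,0]]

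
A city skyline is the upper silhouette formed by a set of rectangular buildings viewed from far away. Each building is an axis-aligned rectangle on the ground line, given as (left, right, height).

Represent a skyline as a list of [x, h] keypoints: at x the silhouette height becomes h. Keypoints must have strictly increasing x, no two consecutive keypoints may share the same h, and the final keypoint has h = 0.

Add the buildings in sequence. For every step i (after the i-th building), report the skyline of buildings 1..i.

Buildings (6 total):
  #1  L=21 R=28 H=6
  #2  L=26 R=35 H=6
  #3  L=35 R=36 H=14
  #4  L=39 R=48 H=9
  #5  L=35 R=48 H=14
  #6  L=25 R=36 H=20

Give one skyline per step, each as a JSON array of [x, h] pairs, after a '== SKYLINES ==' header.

== SKYLINES ==
[[21,6],[28,0]]
[[21,6],[35,0]]
[[21,6],[35,14],[36,0]]
[[21,6],[35,14],[36,0],[39,9],[48,0]]
[[21,6],[35,14],[48,0]]
[[21,6],[25,20],[36,14],[48,0]]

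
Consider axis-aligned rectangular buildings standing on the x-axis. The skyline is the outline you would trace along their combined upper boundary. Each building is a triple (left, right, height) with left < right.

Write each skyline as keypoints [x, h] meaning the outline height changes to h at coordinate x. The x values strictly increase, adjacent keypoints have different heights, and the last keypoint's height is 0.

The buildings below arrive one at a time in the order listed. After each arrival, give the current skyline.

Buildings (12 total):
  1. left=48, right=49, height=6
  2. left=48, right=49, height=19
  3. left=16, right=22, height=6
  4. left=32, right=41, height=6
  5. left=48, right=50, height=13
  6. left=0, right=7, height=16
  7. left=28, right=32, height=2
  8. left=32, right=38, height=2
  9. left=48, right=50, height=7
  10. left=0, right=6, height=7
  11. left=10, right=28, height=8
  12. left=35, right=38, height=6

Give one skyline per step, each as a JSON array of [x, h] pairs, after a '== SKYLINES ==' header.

== SKYLINES ==
[[48,6],[49,0]]
[[48,19],[49,0]]
[[16,6],[22,0],[48,19],[49,0]]
[[16,6],[22,0],[32,6],[41,0],[48,19],[49,0]]
[[16,6],[22,0],[32,6],[41,0],[48,19],[49,13],[50,0]]
[[0,16],[7,0],[16,6],[22,0],[32,6],[41,0],[48,19],[49,13],[50,0]]
[[0,16],[7,0],[16,6],[22,0],[28,2],[32,6],[41,0],[48,19],[49,13],[50,0]]
[[0,16],[7,0],[16,6],[22,0],[28,2],[32,6],[41,0],[48,19],[49,13],[50,0]]
[[0,16],[7,0],[16,6],[22,0],[28,2],[32,6],[41,0],[48,19],[49,13],[50,0]]
[[0,16],[7,0],[16,6],[22,0],[28,2],[32,6],[41,0],[48,19],[49,13],[50,0]]
[[0,16],[7,0],[10,8],[28,2],[32,6],[41,0],[48,19],[49,13],[50,0]]
[[0,16],[7,0],[10,8],[28,2],[32,6],[41,0],[48,19],[49,13],[50,0]]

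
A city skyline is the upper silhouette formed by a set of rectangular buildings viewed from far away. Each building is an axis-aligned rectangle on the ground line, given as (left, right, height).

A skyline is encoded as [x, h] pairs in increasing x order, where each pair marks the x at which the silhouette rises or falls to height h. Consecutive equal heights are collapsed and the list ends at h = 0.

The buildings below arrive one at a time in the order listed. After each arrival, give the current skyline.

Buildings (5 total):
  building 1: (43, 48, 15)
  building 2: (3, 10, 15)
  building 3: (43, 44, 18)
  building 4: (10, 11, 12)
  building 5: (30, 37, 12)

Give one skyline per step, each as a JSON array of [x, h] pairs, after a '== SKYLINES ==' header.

== SKYLINES ==
[[43,15],[48,0]]
[[3,15],[10,0],[43,15],[48,0]]
[[3,15],[10,0],[43,18],[44,15],[48,0]]
[[3,15],[10,12],[11,0],[43,18],[44,15],[48,0]]
[[3,15],[10,12],[11,0],[30,12],[37,0],[43,18],[44,15],[48,0]]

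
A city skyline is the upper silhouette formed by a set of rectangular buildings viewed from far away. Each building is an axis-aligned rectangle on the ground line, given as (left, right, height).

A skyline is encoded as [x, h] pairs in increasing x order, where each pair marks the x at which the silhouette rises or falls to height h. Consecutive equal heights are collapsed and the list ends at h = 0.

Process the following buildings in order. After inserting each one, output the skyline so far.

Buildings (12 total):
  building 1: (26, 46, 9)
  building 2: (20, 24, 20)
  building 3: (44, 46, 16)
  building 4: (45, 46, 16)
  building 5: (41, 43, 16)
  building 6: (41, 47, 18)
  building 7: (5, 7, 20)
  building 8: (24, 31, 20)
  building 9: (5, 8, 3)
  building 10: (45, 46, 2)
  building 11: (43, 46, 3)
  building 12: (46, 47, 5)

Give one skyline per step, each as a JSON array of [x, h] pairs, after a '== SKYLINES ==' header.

== SKYLINES ==
[[26,9],[46,0]]
[[20,20],[24,0],[26,9],[46,0]]
[[20,20],[24,0],[26,9],[44,16],[46,0]]
[[20,20],[24,0],[26,9],[44,16],[46,0]]
[[20,20],[24,0],[26,9],[41,16],[43,9],[44,16],[46,0]]
[[20,20],[24,0],[26,9],[41,18],[47,0]]
[[5,20],[7,0],[20,20],[24,0],[26,9],[41,18],[47,0]]
[[5,20],[7,0],[20,20],[31,9],[41,18],[47,0]]
[[5,20],[7,3],[8,0],[20,20],[31,9],[41,18],[47,0]]
[[5,20],[7,3],[8,0],[20,20],[31,9],[41,18],[47,0]]
[[5,20],[7,3],[8,0],[20,20],[31,9],[41,18],[47,0]]
[[5,20],[7,3],[8,0],[20,20],[31,9],[41,18],[47,0]]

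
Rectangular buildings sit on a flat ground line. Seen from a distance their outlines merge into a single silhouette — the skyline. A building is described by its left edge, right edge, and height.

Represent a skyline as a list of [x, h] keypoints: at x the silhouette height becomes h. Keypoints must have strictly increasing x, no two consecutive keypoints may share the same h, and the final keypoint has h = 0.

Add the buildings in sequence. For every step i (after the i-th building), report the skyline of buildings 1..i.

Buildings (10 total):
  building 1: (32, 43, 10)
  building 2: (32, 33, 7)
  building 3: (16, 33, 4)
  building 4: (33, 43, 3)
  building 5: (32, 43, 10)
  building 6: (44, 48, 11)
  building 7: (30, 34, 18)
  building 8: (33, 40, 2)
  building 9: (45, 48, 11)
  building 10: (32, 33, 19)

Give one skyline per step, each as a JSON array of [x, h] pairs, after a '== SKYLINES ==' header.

== SKYLINES ==
[[32,10],[43,0]]
[[32,10],[43,0]]
[[16,4],[32,10],[43,0]]
[[16,4],[32,10],[43,0]]
[[16,4],[32,10],[43,0]]
[[16,4],[32,10],[43,0],[44,11],[48,0]]
[[16,4],[30,18],[34,10],[43,0],[44,11],[48,0]]
[[16,4],[30,18],[34,10],[43,0],[44,11],[48,0]]
[[16,4],[30,18],[34,10],[43,0],[44,11],[48,0]]
[[16,4],[30,18],[32,19],[33,18],[34,10],[43,0],[44,11],[48,0]]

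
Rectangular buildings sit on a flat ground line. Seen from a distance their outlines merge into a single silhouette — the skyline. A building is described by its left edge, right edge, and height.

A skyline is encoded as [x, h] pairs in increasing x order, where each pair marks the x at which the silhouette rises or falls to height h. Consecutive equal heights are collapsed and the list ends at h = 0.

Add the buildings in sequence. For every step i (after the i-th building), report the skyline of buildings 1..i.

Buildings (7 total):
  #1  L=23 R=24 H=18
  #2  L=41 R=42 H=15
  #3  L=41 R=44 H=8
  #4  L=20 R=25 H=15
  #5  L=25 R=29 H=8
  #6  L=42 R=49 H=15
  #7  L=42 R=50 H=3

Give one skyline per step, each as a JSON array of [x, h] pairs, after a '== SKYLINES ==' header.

== SKYLINES ==
[[23,18],[24,0]]
[[23,18],[24,0],[41,15],[42,0]]
[[23,18],[24,0],[41,15],[42,8],[44,0]]
[[20,15],[23,18],[24,15],[25,0],[41,15],[42,8],[44,0]]
[[20,15],[23,18],[24,15],[25,8],[29,0],[41,15],[42,8],[44,0]]
[[20,15],[23,18],[24,15],[25,8],[29,0],[41,15],[49,0]]
[[20,15],[23,18],[24,15],[25,8],[29,0],[41,15],[49,3],[50,0]]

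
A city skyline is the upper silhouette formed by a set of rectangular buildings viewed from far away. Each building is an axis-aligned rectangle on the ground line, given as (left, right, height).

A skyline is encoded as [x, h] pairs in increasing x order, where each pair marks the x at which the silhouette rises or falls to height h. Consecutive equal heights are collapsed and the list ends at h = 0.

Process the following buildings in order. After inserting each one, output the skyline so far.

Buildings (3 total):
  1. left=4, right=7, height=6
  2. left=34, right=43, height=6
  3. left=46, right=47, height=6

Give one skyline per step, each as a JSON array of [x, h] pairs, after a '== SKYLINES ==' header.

== SKYLINES ==
[[4,6],[7,0]]
[[4,6],[7,0],[34,6],[43,0]]
[[4,6],[7,0],[34,6],[43,0],[46,6],[47,0]]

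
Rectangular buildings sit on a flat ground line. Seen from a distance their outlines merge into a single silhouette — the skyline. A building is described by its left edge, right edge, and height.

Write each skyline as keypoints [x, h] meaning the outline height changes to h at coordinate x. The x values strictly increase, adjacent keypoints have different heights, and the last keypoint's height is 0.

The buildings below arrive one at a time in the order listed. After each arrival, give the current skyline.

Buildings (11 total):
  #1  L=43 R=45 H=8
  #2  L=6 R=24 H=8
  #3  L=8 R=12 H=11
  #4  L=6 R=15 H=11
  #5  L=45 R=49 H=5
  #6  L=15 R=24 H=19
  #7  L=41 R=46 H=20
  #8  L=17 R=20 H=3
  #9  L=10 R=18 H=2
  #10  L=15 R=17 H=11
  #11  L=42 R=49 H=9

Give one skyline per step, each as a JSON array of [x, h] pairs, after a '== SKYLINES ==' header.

== SKYLINES ==
[[43,8],[45,0]]
[[6,8],[24,0],[43,8],[45,0]]
[[6,8],[8,11],[12,8],[24,0],[43,8],[45,0]]
[[6,11],[15,8],[24,0],[43,8],[45,0]]
[[6,11],[15,8],[24,0],[43,8],[45,5],[49,0]]
[[6,11],[15,19],[24,0],[43,8],[45,5],[49,0]]
[[6,11],[15,19],[24,0],[41,20],[46,5],[49,0]]
[[6,11],[15,19],[24,0],[41,20],[46,5],[49,0]]
[[6,11],[15,19],[24,0],[41,20],[46,5],[49,0]]
[[6,11],[15,19],[24,0],[41,20],[46,5],[49,0]]
[[6,11],[15,19],[24,0],[41,20],[46,9],[49,0]]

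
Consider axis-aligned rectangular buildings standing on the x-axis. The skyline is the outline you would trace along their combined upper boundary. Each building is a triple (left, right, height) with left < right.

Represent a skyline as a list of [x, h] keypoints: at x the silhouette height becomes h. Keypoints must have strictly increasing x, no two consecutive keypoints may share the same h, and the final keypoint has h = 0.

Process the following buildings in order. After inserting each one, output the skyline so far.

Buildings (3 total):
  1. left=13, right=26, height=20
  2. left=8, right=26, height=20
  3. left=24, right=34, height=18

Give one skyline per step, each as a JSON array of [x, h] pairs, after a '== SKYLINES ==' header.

== SKYLINES ==
[[13,20],[26,0]]
[[8,20],[26,0]]
[[8,20],[26,18],[34,0]]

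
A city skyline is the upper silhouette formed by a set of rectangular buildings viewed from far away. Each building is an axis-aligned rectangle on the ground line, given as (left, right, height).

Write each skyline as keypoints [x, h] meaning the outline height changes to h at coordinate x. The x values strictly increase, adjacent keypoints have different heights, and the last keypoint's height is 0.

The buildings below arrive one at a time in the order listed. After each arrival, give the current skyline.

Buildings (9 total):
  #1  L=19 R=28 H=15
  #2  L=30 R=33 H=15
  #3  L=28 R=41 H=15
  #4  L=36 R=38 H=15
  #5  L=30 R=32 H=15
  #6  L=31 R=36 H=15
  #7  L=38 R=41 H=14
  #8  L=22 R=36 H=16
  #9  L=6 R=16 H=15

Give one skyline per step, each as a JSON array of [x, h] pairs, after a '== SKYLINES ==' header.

== SKYLINES ==
[[19,15],[28,0]]
[[19,15],[28,0],[30,15],[33,0]]
[[19,15],[41,0]]
[[19,15],[41,0]]
[[19,15],[41,0]]
[[19,15],[41,0]]
[[19,15],[41,0]]
[[19,15],[22,16],[36,15],[41,0]]
[[6,15],[16,0],[19,15],[22,16],[36,15],[41,0]]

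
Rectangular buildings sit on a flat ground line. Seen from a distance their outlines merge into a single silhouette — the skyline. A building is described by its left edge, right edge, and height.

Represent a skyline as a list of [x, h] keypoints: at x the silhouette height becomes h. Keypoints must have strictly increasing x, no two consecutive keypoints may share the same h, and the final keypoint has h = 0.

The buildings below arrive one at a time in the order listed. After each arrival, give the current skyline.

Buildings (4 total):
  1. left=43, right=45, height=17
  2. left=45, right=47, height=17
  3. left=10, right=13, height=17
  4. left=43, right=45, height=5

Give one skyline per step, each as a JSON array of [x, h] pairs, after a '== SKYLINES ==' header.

== SKYLINES ==
[[43,17],[45,0]]
[[43,17],[47,0]]
[[10,17],[13,0],[43,17],[47,0]]
[[10,17],[13,0],[43,17],[47,0]]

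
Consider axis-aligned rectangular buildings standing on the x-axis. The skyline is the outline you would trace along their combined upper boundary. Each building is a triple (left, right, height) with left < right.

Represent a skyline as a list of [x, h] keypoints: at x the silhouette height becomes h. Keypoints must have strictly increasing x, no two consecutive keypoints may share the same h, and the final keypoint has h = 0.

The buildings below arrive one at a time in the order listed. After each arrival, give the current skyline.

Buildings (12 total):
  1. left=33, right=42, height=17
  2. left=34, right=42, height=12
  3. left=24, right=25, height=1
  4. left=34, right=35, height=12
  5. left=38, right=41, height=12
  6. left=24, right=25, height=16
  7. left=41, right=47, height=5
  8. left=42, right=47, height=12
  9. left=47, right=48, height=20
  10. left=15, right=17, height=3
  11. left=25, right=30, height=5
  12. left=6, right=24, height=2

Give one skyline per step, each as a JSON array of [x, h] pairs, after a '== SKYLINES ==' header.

== SKYLINES ==
[[33,17],[42,0]]
[[33,17],[42,0]]
[[24,1],[25,0],[33,17],[42,0]]
[[24,1],[25,0],[33,17],[42,0]]
[[24,1],[25,0],[33,17],[42,0]]
[[24,16],[25,0],[33,17],[42,0]]
[[24,16],[25,0],[33,17],[42,5],[47,0]]
[[24,16],[25,0],[33,17],[42,12],[47,0]]
[[24,16],[25,0],[33,17],[42,12],[47,20],[48,0]]
[[15,3],[17,0],[24,16],[25,0],[33,17],[42,12],[47,20],[48,0]]
[[15,3],[17,0],[24,16],[25,5],[30,0],[33,17],[42,12],[47,20],[48,0]]
[[6,2],[15,3],[17,2],[24,16],[25,5],[30,0],[33,17],[42,12],[47,20],[48,0]]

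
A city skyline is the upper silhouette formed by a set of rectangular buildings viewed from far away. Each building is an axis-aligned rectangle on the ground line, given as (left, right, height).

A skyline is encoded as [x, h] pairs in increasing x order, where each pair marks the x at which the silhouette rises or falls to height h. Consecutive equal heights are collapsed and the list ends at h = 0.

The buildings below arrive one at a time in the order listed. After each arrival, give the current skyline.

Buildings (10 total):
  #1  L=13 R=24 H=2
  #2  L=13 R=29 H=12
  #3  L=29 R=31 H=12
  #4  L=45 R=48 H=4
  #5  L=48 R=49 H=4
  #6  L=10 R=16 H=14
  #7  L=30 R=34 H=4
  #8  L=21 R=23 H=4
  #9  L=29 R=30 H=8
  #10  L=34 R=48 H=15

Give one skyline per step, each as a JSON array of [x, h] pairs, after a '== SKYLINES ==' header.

== SKYLINES ==
[[13,2],[24,0]]
[[13,12],[29,0]]
[[13,12],[31,0]]
[[13,12],[31,0],[45,4],[48,0]]
[[13,12],[31,0],[45,4],[49,0]]
[[10,14],[16,12],[31,0],[45,4],[49,0]]
[[10,14],[16,12],[31,4],[34,0],[45,4],[49,0]]
[[10,14],[16,12],[31,4],[34,0],[45,4],[49,0]]
[[10,14],[16,12],[31,4],[34,0],[45,4],[49,0]]
[[10,14],[16,12],[31,4],[34,15],[48,4],[49,0]]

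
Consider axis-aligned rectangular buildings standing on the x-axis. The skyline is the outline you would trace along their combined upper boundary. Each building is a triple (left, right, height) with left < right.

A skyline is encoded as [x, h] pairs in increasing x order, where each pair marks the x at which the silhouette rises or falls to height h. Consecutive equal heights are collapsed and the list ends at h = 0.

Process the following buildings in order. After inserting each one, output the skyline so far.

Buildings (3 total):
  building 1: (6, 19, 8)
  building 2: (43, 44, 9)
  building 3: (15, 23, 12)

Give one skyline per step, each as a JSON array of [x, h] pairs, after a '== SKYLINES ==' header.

== SKYLINES ==
[[6,8],[19,0]]
[[6,8],[19,0],[43,9],[44,0]]
[[6,8],[15,12],[23,0],[43,9],[44,0]]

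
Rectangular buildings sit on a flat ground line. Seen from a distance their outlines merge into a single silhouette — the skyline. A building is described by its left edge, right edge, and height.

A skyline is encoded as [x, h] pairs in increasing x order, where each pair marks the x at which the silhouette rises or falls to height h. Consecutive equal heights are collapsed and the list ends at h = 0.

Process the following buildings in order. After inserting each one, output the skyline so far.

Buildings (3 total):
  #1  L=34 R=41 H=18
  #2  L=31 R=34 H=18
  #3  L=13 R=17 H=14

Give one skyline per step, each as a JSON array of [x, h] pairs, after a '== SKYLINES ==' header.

== SKYLINES ==
[[34,18],[41,0]]
[[31,18],[41,0]]
[[13,14],[17,0],[31,18],[41,0]]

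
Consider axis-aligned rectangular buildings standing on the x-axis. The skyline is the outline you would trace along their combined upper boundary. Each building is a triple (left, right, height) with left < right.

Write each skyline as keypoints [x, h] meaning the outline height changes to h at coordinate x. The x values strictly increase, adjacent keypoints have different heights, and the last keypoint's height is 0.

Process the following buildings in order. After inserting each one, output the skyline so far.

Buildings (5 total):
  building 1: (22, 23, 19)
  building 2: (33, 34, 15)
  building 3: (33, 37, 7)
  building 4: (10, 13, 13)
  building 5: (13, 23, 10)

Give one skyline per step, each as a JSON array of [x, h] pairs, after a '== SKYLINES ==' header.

== SKYLINES ==
[[22,19],[23,0]]
[[22,19],[23,0],[33,15],[34,0]]
[[22,19],[23,0],[33,15],[34,7],[37,0]]
[[10,13],[13,0],[22,19],[23,0],[33,15],[34,7],[37,0]]
[[10,13],[13,10],[22,19],[23,0],[33,15],[34,7],[37,0]]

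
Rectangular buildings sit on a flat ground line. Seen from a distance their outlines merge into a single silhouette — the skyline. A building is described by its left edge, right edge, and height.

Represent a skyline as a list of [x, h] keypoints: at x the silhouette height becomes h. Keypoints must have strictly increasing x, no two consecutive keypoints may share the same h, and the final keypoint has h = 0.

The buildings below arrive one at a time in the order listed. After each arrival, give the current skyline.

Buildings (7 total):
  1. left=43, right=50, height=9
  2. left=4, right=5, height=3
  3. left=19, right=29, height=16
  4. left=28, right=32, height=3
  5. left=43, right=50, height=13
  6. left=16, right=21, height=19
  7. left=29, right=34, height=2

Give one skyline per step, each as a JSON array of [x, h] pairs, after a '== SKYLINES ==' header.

== SKYLINES ==
[[43,9],[50,0]]
[[4,3],[5,0],[43,9],[50,0]]
[[4,3],[5,0],[19,16],[29,0],[43,9],[50,0]]
[[4,3],[5,0],[19,16],[29,3],[32,0],[43,9],[50,0]]
[[4,3],[5,0],[19,16],[29,3],[32,0],[43,13],[50,0]]
[[4,3],[5,0],[16,19],[21,16],[29,3],[32,0],[43,13],[50,0]]
[[4,3],[5,0],[16,19],[21,16],[29,3],[32,2],[34,0],[43,13],[50,0]]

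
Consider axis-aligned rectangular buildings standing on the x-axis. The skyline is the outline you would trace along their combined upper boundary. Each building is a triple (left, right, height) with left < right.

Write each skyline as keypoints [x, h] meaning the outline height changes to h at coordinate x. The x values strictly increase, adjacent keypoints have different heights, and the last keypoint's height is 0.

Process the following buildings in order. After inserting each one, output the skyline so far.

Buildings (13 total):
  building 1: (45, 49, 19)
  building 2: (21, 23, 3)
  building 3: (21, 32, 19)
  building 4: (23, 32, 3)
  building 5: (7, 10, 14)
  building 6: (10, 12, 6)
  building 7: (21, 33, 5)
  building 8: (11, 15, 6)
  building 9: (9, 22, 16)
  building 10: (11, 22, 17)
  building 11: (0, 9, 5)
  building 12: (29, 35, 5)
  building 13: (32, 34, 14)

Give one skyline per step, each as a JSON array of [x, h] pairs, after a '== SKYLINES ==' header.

== SKYLINES ==
[[45,19],[49,0]]
[[21,3],[23,0],[45,19],[49,0]]
[[21,19],[32,0],[45,19],[49,0]]
[[21,19],[32,0],[45,19],[49,0]]
[[7,14],[10,0],[21,19],[32,0],[45,19],[49,0]]
[[7,14],[10,6],[12,0],[21,19],[32,0],[45,19],[49,0]]
[[7,14],[10,6],[12,0],[21,19],[32,5],[33,0],[45,19],[49,0]]
[[7,14],[10,6],[15,0],[21,19],[32,5],[33,0],[45,19],[49,0]]
[[7,14],[9,16],[21,19],[32,5],[33,0],[45,19],[49,0]]
[[7,14],[9,16],[11,17],[21,19],[32,5],[33,0],[45,19],[49,0]]
[[0,5],[7,14],[9,16],[11,17],[21,19],[32,5],[33,0],[45,19],[49,0]]
[[0,5],[7,14],[9,16],[11,17],[21,19],[32,5],[35,0],[45,19],[49,0]]
[[0,5],[7,14],[9,16],[11,17],[21,19],[32,14],[34,5],[35,0],[45,19],[49,0]]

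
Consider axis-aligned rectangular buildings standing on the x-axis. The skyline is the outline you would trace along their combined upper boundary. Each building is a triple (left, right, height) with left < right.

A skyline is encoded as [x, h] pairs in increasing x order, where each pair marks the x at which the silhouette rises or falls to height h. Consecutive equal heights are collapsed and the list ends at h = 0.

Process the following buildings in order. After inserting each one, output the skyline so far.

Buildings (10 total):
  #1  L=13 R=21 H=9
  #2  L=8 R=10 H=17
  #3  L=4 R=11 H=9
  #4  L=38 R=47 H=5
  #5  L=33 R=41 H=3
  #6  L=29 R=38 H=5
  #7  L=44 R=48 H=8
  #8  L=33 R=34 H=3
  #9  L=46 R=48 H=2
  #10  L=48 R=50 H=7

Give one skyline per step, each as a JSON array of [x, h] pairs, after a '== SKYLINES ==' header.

== SKYLINES ==
[[13,9],[21,0]]
[[8,17],[10,0],[13,9],[21,0]]
[[4,9],[8,17],[10,9],[11,0],[13,9],[21,0]]
[[4,9],[8,17],[10,9],[11,0],[13,9],[21,0],[38,5],[47,0]]
[[4,9],[8,17],[10,9],[11,0],[13,9],[21,0],[33,3],[38,5],[47,0]]
[[4,9],[8,17],[10,9],[11,0],[13,9],[21,0],[29,5],[47,0]]
[[4,9],[8,17],[10,9],[11,0],[13,9],[21,0],[29,5],[44,8],[48,0]]
[[4,9],[8,17],[10,9],[11,0],[13,9],[21,0],[29,5],[44,8],[48,0]]
[[4,9],[8,17],[10,9],[11,0],[13,9],[21,0],[29,5],[44,8],[48,0]]
[[4,9],[8,17],[10,9],[11,0],[13,9],[21,0],[29,5],[44,8],[48,7],[50,0]]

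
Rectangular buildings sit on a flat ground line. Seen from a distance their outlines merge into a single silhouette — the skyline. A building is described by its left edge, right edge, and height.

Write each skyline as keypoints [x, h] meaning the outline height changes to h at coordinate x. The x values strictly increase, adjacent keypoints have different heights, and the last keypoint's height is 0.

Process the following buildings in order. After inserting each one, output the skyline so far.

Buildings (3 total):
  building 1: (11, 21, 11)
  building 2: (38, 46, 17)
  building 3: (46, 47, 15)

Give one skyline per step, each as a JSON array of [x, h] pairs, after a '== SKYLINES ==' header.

== SKYLINES ==
[[11,11],[21,0]]
[[11,11],[21,0],[38,17],[46,0]]
[[11,11],[21,0],[38,17],[46,15],[47,0]]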